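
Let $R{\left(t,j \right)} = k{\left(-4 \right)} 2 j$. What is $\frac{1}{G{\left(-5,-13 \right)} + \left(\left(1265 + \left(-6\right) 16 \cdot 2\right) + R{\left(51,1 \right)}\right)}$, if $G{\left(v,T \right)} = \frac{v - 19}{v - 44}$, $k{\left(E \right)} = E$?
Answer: $\frac{49}{52209} \approx 0.00093854$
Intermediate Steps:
$G{\left(v,T \right)} = \frac{-19 + v}{-44 + v}$
$R{\left(t,j \right)} = - 8 j$ ($R{\left(t,j \right)} = \left(-4\right) 2 j = - 8 j$)
$\frac{1}{G{\left(-5,-13 \right)} + \left(\left(1265 + \left(-6\right) 16 \cdot 2\right) + R{\left(51,1 \right)}\right)} = \frac{1}{\frac{-19 - 5}{-44 - 5} + \left(\left(1265 + \left(-6\right) 16 \cdot 2\right) - 8\right)} = \frac{1}{\frac{1}{-49} \left(-24\right) + \left(\left(1265 - 192\right) - 8\right)} = \frac{1}{\left(- \frac{1}{49}\right) \left(-24\right) + \left(\left(1265 - 192\right) - 8\right)} = \frac{1}{\frac{24}{49} + \left(1073 - 8\right)} = \frac{1}{\frac{24}{49} + 1065} = \frac{1}{\frac{52209}{49}} = \frac{49}{52209}$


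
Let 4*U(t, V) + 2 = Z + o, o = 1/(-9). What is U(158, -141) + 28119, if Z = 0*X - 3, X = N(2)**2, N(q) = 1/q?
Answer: 506119/18 ≈ 28118.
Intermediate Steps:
X = 1/4 (X = (1/2)**2 = 1/4 ≈ 0.25000)
o = -1/9 ≈ -0.11111
Z = -3 (Z = 0*(1/4) - 3 = 0 - 3 = -3)
U(t, V) = -23/18 (U(t, V) = -1/2 + (-3 - 1/9)/4 = -1/2 + (1/4)*(-28/9) = -1/2 - 7/9 = -23/18)
U(158, -141) + 28119 = -23/18 + 28119 = 506119/18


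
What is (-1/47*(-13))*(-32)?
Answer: -416/47 ≈ -8.8511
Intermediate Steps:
(-1/47*(-13))*(-32) = (-1*1/47*(-13))*(-32) = -1/47*(-13)*(-32) = (13/47)*(-32) = -416/47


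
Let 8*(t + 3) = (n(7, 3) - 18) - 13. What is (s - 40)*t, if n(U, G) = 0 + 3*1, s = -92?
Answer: 858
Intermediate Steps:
n(U, G) = 3 (n(U, G) = 0 + 3 = 3)
t = -13/2 (t = -3 + ((3 - 18) - 13)/8 = -3 + (-15 - 13)/8 = -3 + (⅛)*(-28) = -3 - 7/2 = -13/2 ≈ -6.5000)
(s - 40)*t = (-92 - 40)*(-13/2) = -132*(-13/2) = 858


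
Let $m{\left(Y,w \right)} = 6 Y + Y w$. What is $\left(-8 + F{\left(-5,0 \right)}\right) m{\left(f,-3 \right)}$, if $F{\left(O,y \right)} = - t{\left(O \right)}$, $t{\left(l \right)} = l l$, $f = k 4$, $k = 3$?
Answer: $-1188$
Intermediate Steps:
$f = 12$ ($f = 3 \cdot 4 = 12$)
$t{\left(l \right)} = l^{2}$
$F{\left(O,y \right)} = - O^{2}$
$\left(-8 + F{\left(-5,0 \right)}\right) m{\left(f,-3 \right)} = \left(-8 - \left(-5\right)^{2}\right) 12 \left(6 - 3\right) = \left(-8 - 25\right) 12 \cdot 3 = \left(-8 - 25\right) 36 = \left(-33\right) 36 = -1188$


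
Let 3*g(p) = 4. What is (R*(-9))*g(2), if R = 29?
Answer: -348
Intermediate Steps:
g(p) = 4/3 (g(p) = (1/3)*4 = 4/3)
(R*(-9))*g(2) = (29*(-9))*(4/3) = -261*4/3 = -348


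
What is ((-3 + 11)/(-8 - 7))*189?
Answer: -504/5 ≈ -100.80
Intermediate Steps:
((-3 + 11)/(-8 - 7))*189 = (8/(-15))*189 = (8*(-1/15))*189 = -8/15*189 = -504/5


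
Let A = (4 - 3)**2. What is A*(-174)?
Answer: -174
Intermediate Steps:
A = 1 (A = 1**2 = 1)
A*(-174) = 1*(-174) = -174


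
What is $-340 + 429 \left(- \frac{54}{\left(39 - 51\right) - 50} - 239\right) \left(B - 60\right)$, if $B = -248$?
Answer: $\frac{975387884}{31} \approx 3.1464 \cdot 10^{7}$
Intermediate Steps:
$-340 + 429 \left(- \frac{54}{\left(39 - 51\right) - 50} - 239\right) \left(B - 60\right) = -340 + 429 \left(- \frac{54}{\left(39 - 51\right) - 50} - 239\right) \left(-248 - 60\right) = -340 + 429 \left(- \frac{54}{-12 - 50} - 239\right) \left(-308\right) = -340 + 429 \left(- \frac{54}{-62} - 239\right) \left(-308\right) = -340 + 429 \left(\left(-54\right) \left(- \frac{1}{62}\right) - 239\right) \left(-308\right) = -340 + 429 \left(\frac{27}{31} - 239\right) \left(-308\right) = -340 + 429 \left(\left(- \frac{7382}{31}\right) \left(-308\right)\right) = -340 + 429 \cdot \frac{2273656}{31} = -340 + \frac{975398424}{31} = \frac{975387884}{31}$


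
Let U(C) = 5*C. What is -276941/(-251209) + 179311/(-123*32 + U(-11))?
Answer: -6277037924/143225017 ≈ -43.826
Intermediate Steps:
-276941/(-251209) + 179311/(-123*32 + U(-11)) = -276941/(-251209) + 179311/(-123*32 + 5*(-11)) = -276941*(-1/251209) + 179311/(-3936 - 55) = 39563/35887 + 179311/(-3991) = 39563/35887 + 179311*(-1/3991) = 39563/35887 - 179311/3991 = -6277037924/143225017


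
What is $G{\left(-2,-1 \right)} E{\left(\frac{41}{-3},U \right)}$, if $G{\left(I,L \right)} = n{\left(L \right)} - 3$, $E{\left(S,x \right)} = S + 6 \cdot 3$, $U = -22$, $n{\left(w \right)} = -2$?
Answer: $- \frac{65}{3} \approx -21.667$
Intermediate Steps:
$E{\left(S,x \right)} = 18 + S$ ($E{\left(S,x \right)} = S + 18 = 18 + S$)
$G{\left(I,L \right)} = -5$ ($G{\left(I,L \right)} = -2 - 3 = -5$)
$G{\left(-2,-1 \right)} E{\left(\frac{41}{-3},U \right)} = - 5 \left(18 + \frac{41}{-3}\right) = - 5 \left(18 + 41 \left(- \frac{1}{3}\right)\right) = - 5 \left(18 - \frac{41}{3}\right) = \left(-5\right) \frac{13}{3} = - \frac{65}{3}$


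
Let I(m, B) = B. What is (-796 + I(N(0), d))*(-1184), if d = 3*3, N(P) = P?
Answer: 931808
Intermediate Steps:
d = 9
(-796 + I(N(0), d))*(-1184) = (-796 + 9)*(-1184) = -787*(-1184) = 931808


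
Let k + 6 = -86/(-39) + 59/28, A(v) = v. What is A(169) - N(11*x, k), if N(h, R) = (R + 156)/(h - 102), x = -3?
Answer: 25082489/147420 ≈ 170.14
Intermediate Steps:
k = -1843/1092 (k = -6 + (-86/(-39) + 59/28) = -6 + (-86*(-1/39) + 59*(1/28)) = -6 + (86/39 + 59/28) = -6 + 4709/1092 = -1843/1092 ≈ -1.6877)
N(h, R) = (156 + R)/(-102 + h)
A(169) - N(11*x, k) = 169 - (156 - 1843/1092)/(-102 + 11*(-3)) = 169 - 168509/((-102 - 33)*1092) = 169 - 168509/((-135)*1092) = 169 - (-1)*168509/(135*1092) = 169 - 1*(-168509/147420) = 169 + 168509/147420 = 25082489/147420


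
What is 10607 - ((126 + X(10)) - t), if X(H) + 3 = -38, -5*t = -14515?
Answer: 13425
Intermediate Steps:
t = 2903 (t = -⅕*(-14515) = 2903)
X(H) = -41 (X(H) = -3 - 38 = -41)
10607 - ((126 + X(10)) - t) = 10607 - ((126 - 41) - 1*2903) = 10607 - (85 - 2903) = 10607 - 1*(-2818) = 10607 + 2818 = 13425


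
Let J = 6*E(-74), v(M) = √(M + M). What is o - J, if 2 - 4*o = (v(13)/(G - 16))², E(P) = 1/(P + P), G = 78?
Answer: 153279/284456 ≈ 0.53885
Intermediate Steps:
v(M) = √2*√M (v(M) = √(2*M) = √2*√M)
E(P) = 1/(2*P)
J = -3/74 (J = 6*((½)/(-74)) = 6*((½)*(-1/74)) = 6*(-1/148) = -3/74 ≈ -0.040541)
o = 3831/7688 (o = ½ - 26/(78 - 16)²/4 = ½ - (√26/62)²/4 = ½ - ¼*13/1922 = ½ - 13/7688 = 3831/7688 ≈ 0.49831)
o - J = 3831/7688 - 1*(-3/74) = 3831/7688 + 3/74 = 153279/284456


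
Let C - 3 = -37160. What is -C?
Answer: 37157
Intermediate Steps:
C = -37157 (C = 3 - 37160 = -37157)
-C = -1*(-37157) = 37157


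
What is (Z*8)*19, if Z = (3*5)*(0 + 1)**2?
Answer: 2280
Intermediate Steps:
Z = 15 (Z = 15*1**2 = 15*1 = 15)
(Z*8)*19 = (15*8)*19 = 120*19 = 2280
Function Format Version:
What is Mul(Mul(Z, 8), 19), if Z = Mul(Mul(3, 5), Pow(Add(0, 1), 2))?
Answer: 2280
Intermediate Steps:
Z = 15 (Z = Mul(15, Pow(1, 2)) = Mul(15, 1) = 15)
Mul(Mul(Z, 8), 19) = Mul(Mul(15, 8), 19) = Mul(120, 19) = 2280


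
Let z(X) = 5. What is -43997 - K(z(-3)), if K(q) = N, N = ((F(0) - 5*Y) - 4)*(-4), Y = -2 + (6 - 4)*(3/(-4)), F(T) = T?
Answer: -43943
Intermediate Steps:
Y = -7/2 (Y = -2 + 2*(3*(-1/4)) = -2 + 2*(-3/4) = -2 - 3/2 = -7/2 ≈ -3.5000)
N = -54 (N = ((0 - 5*(-7/2)) - 4)*(-4) = ((0 + 35/2) - 4)*(-4) = (35/2 - 4)*(-4) = (27/2)*(-4) = -54)
K(q) = -54
-43997 - K(z(-3)) = -43997 - 1*(-54) = -43997 + 54 = -43943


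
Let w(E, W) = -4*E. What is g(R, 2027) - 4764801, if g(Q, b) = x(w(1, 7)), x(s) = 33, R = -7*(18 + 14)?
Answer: -4764768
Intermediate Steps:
R = -224 (R = -7*32 = -224)
g(Q, b) = 33
g(R, 2027) - 4764801 = 33 - 4764801 = -4764768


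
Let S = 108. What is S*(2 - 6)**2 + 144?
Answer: 1872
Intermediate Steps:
S*(2 - 6)**2 + 144 = 108*(2 - 6)**2 + 144 = 108*(-4)**2 + 144 = 108*16 + 144 = 1728 + 144 = 1872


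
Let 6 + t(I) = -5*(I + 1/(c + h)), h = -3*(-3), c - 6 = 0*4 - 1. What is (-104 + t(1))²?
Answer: 2608225/196 ≈ 13307.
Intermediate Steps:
c = 5 (c = 6 + (0*4 - 1) = 6 + (0 - 1) = 6 - 1 = 5)
h = 9
t(I) = -89/14 - 5*I (t(I) = -6 - 5*(I + 1/(5 + 9)) = -6 - 5*(I + 1/14) = -6 - 5*(1/14 + I) = -6 + (-5/14 - 5*I) = -89/14 - 5*I)
(-104 + t(1))² = (-104 + (-89/14 - 5*1))² = (-104 + (-89/14 - 5))² = (-104 - 159/14)² = (-1615/14)² = 2608225/196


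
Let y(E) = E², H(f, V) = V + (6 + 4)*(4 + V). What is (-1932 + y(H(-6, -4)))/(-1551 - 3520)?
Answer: 1916/5071 ≈ 0.37783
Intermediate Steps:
H(f, V) = 40 + 11*V (H(f, V) = V + 10*(4 + V) = V + (40 + 10*V) = 40 + 11*V)
(-1932 + y(H(-6, -4)))/(-1551 - 3520) = (-1932 + (40 + 11*(-4))²)/(-1551 - 3520) = (-1932 + (40 - 44)²)/(-5071) = (-1932 + (-4)²)*(-1/5071) = (-1932 + 16)*(-1/5071) = -1916*(-1/5071) = 1916/5071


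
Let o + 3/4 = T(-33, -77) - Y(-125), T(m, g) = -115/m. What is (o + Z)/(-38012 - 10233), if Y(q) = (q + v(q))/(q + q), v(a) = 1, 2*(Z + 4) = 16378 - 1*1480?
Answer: -122879441/796042500 ≈ -0.15436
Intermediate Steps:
Z = 7445 (Z = -4 + (16378 - 1*1480)/2 = -4 + (16378 - 1480)/2 = -4 + (½)*14898 = -4 + 7449 = 7445)
Y(q) = (1 + q)/(2*q) (Y(q) = (q + 1)/(q + q) = (1 + q)/((2*q)) = (1 + q)*(1/(2*q)) = (1 + q)/(2*q))
o = 36941/16500 (o = -¾ + (-115/(-33) - (1 - 125)/(2*(-125))) = -¾ + (-115*(-1/33) - (-1)*(-124)/(2*125)) = -¾ + (115/33 - 1*62/125) = -¾ + (115/33 - 62/125) = -¾ + 12329/4125 = 36941/16500 ≈ 2.2388)
(o + Z)/(-38012 - 10233) = (36941/16500 + 7445)/(-38012 - 10233) = (122879441/16500)/(-48245) = (122879441/16500)*(-1/48245) = -122879441/796042500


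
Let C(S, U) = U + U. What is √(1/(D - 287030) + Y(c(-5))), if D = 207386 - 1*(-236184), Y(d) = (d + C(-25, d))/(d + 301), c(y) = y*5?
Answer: 2*I*√55038720435/900105 ≈ 0.52128*I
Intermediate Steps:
C(S, U) = 2*U
c(y) = 5*y
Y(d) = 3*d/(301 + d) (Y(d) = (d + 2*d)/(d + 301) = (3*d)/(301 + d) = 3*d/(301 + d))
D = 443570 (D = 207386 + 236184 = 443570)
√(1/(D - 287030) + Y(c(-5))) = √(1/(443570 - 287030) + 3*(5*(-5))/(301 + 5*(-5))) = √(1/156540 + 3*(-25)/(301 - 25)) = √(1/156540 + 3*(-25)/276) = √(1/156540 + 3*(-25)*(1/276)) = √(1/156540 - 25/92) = √(-244588/900105) = 2*I*√55038720435/900105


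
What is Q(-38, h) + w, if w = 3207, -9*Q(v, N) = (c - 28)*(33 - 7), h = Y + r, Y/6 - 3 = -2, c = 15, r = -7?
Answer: 29201/9 ≈ 3244.6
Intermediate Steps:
Y = 6 (Y = 18 + 6*(-2) = 18 - 12 = 6)
h = -1 (h = 6 - 7 = -1)
Q(v, N) = 338/9 (Q(v, N) = -(15 - 28)*(33 - 7)/9 = -(-13)*26/9 = -⅑*(-338) = 338/9)
Q(-38, h) + w = 338/9 + 3207 = 29201/9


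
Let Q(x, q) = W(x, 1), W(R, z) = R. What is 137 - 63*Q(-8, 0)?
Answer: 641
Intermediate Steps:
Q(x, q) = x
137 - 63*Q(-8, 0) = 137 - 63*(-8) = 137 + 504 = 641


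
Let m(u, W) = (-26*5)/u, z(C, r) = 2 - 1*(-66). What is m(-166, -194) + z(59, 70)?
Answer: 5709/83 ≈ 68.783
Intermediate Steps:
z(C, r) = 68 (z(C, r) = 2 + 66 = 68)
m(u, W) = -130/u
m(-166, -194) + z(59, 70) = -130/(-166) + 68 = -130*(-1/166) + 68 = 65/83 + 68 = 5709/83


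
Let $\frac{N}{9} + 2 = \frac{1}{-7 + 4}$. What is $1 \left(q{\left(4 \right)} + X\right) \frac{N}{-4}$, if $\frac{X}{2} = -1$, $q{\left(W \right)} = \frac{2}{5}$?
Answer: $- \frac{42}{5} \approx -8.4$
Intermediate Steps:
$q{\left(W \right)} = \frac{2}{5}$ ($q{\left(W \right)} = 2 \cdot \frac{1}{5} = \frac{2}{5}$)
$N = -21$ ($N = -18 + \frac{9}{-7 + 4} = -18 + \frac{9}{-3} = -18 + 9 \left(- \frac{1}{3}\right) = -18 - 3 = -21$)
$X = -2$ ($X = 2 \left(-1\right) = -2$)
$1 \left(q{\left(4 \right)} + X\right) \frac{N}{-4} = 1 \left(\frac{2}{5} - 2\right) \left(- \frac{21}{-4}\right) = 1 \left(- \frac{8 \left(\left(-21\right) \left(- \frac{1}{4}\right)\right)}{5}\right) = 1 \left(\left(- \frac{8}{5}\right) \frac{21}{4}\right) = 1 \left(- \frac{42}{5}\right) = - \frac{42}{5}$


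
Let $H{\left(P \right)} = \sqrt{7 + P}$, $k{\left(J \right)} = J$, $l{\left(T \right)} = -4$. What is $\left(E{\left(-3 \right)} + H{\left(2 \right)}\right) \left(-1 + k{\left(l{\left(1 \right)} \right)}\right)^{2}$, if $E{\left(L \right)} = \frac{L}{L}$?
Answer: $100$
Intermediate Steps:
$E{\left(L \right)} = 1$
$\left(E{\left(-3 \right)} + H{\left(2 \right)}\right) \left(-1 + k{\left(l{\left(1 \right)} \right)}\right)^{2} = \left(1 + \sqrt{7 + 2}\right) \left(-1 - 4\right)^{2} = \left(1 + \sqrt{9}\right) \left(-5\right)^{2} = \left(1 + 3\right) 25 = 4 \cdot 25 = 100$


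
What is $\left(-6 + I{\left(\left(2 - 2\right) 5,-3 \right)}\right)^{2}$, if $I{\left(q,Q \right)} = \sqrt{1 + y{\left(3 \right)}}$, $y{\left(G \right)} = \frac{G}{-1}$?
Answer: $\left(6 - i \sqrt{2}\right)^{2} \approx 34.0 - 16.971 i$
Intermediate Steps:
$y{\left(G \right)} = - G$ ($y{\left(G \right)} = G \left(-1\right) = - G$)
$I{\left(q,Q \right)} = i \sqrt{2}$ ($I{\left(q,Q \right)} = \sqrt{1 - 3} = \sqrt{-2} = i \sqrt{2}$)
$\left(-6 + I{\left(\left(2 - 2\right) 5,-3 \right)}\right)^{2} = \left(-6 + i \sqrt{2}\right)^{2}$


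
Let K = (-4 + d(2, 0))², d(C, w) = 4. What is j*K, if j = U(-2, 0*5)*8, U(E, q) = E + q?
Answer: 0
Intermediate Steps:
K = 0 (K = (-4 + 4)² = 0² = 0)
j = -16 (j = (-2 + 0*5)*8 = (-2 + 0)*8 = -2*8 = -16)
j*K = -16*0 = 0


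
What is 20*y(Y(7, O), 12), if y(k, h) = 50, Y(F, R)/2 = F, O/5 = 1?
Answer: 1000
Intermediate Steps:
O = 5 (O = 5*1 = 5)
Y(F, R) = 2*F
20*y(Y(7, O), 12) = 20*50 = 1000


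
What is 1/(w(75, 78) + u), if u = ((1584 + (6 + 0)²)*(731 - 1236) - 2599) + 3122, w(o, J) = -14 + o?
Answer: -1/817516 ≈ -1.2232e-6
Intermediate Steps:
u = -817577 (u = ((1584 + 6²)*(-505) - 2599) + 3122 = ((1584 + 36)*(-505) - 2599) + 3122 = (1620*(-505) - 2599) + 3122 = (-818100 - 2599) + 3122 = -820699 + 3122 = -817577)
1/(w(75, 78) + u) = 1/((-14 + 75) - 817577) = 1/(61 - 817577) = 1/(-817516) = -1/817516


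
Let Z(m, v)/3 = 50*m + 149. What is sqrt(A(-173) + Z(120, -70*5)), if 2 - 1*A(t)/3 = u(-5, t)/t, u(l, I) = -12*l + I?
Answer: 3*sqrt(61357910)/173 ≈ 135.83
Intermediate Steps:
u(l, I) = I - 12*l
Z(m, v) = 447 + 150*m (Z(m, v) = 3*(50*m + 149) = 3*(149 + 50*m) = 447 + 150*m)
A(t) = 6 - 3*(60 + t)/t (A(t) = 6 - 3*(t - 12*(-5))/t = 6 - 3*(t + 60)/t = 6 - 3*(60 + t)/t)
sqrt(A(-173) + Z(120, -70*5)) = sqrt((3 - 180/(-173)) + (447 + 150*120)) = sqrt((3 - 180*(-1/173)) + (447 + 18000)) = sqrt((3 + 180/173) + 18447) = sqrt(699/173 + 18447) = sqrt(3192030/173) = 3*sqrt(61357910)/173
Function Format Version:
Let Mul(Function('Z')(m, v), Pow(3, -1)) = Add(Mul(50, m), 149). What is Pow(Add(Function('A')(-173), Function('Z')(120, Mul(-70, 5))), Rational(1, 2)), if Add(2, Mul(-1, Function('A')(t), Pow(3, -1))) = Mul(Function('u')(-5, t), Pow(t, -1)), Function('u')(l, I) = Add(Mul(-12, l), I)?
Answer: Mul(Rational(3, 173), Pow(61357910, Rational(1, 2))) ≈ 135.83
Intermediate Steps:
Function('u')(l, I) = Add(I, Mul(-12, l))
Function('Z')(m, v) = Add(447, Mul(150, m)) (Function('Z')(m, v) = Mul(3, Add(Mul(50, m), 149)) = Mul(3, Add(149, Mul(50, m))) = Add(447, Mul(150, m)))
Function('A')(t) = Add(6, Mul(-3, Pow(t, -1), Add(60, t))) (Function('A')(t) = Add(6, Mul(-3, Mul(Add(t, Mul(-12, -5)), Pow(t, -1)))) = Add(6, Mul(-3, Mul(Add(t, 60), Pow(t, -1)))) = Add(6, Mul(-3, Mul(Add(60, t), Pow(t, -1)))) = Add(6, Mul(-3, Mul(Pow(t, -1), Add(60, t)))) = Add(6, Mul(-3, Pow(t, -1), Add(60, t))))
Pow(Add(Function('A')(-173), Function('Z')(120, Mul(-70, 5))), Rational(1, 2)) = Pow(Add(Add(3, Mul(-180, Pow(-173, -1))), Add(447, Mul(150, 120))), Rational(1, 2)) = Pow(Add(Add(3, Mul(-180, Rational(-1, 173))), Add(447, 18000)), Rational(1, 2)) = Pow(Add(Add(3, Rational(180, 173)), 18447), Rational(1, 2)) = Pow(Add(Rational(699, 173), 18447), Rational(1, 2)) = Pow(Rational(3192030, 173), Rational(1, 2)) = Mul(Rational(3, 173), Pow(61357910, Rational(1, 2)))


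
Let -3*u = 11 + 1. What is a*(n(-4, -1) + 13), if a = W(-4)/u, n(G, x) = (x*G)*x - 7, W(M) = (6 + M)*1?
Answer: -1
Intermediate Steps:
W(M) = 6 + M
n(G, x) = -7 + G*x**2 (n(G, x) = (G*x)*x - 7 = G*x**2 - 7 = -7 + G*x**2)
u = -4 (u = -(11 + 1)/3 = -1/3*12 = -4)
a = -1/2 (a = (6 - 4)/(-4) = 2*(-1/4) = -1/2 ≈ -0.50000)
a*(n(-4, -1) + 13) = -((-7 - 4*(-1)**2) + 13)/2 = -((-7 - 4*1) + 13)/2 = -((-7 - 4) + 13)/2 = -(-11 + 13)/2 = -1/2*2 = -1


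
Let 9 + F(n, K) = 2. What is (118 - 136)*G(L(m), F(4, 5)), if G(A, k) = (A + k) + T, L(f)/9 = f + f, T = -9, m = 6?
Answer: -1656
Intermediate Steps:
F(n, K) = -7 (F(n, K) = -9 + 2 = -7)
L(f) = 18*f (L(f) = 9*(f + f) = 9*(2*f) = 18*f)
G(A, k) = -9 + A + k (G(A, k) = (A + k) - 9 = -9 + A + k)
(118 - 136)*G(L(m), F(4, 5)) = (118 - 136)*(-9 + 18*6 - 7) = -18*(-9 + 108 - 7) = -18*92 = -1656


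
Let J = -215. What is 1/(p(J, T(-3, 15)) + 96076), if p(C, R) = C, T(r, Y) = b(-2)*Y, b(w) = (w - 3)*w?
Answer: 1/95861 ≈ 1.0432e-5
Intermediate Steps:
b(w) = w*(-3 + w) (b(w) = (-3 + w)*w = w*(-3 + w))
T(r, Y) = 10*Y (T(r, Y) = (-2*(-3 - 2))*Y = (-2*(-5))*Y = 10*Y)
1/(p(J, T(-3, 15)) + 96076) = 1/(-215 + 96076) = 1/95861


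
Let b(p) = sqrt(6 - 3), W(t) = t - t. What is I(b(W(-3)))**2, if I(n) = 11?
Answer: 121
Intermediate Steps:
W(t) = 0
b(p) = sqrt(3)
I(b(W(-3)))**2 = 11**2 = 121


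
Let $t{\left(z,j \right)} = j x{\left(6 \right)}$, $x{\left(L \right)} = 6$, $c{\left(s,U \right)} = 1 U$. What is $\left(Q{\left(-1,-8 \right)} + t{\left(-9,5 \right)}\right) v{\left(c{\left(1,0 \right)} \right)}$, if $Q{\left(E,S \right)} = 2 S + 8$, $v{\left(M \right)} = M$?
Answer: $0$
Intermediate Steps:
$c{\left(s,U \right)} = U$
$Q{\left(E,S \right)} = 8 + 2 S$
$t{\left(z,j \right)} = 6 j$ ($t{\left(z,j \right)} = j 6 = 6 j$)
$\left(Q{\left(-1,-8 \right)} + t{\left(-9,5 \right)}\right) v{\left(c{\left(1,0 \right)} \right)} = \left(\left(8 + 2 \left(-8\right)\right) + 6 \cdot 5\right) 0 = \left(\left(8 - 16\right) + 30\right) 0 = \left(-8 + 30\right) 0 = 22 \cdot 0 = 0$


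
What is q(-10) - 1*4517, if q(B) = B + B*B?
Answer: -4427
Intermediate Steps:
q(B) = B + B²
q(-10) - 1*4517 = -10*(1 - 10) - 1*4517 = -10*(-9) - 4517 = 90 - 4517 = -4427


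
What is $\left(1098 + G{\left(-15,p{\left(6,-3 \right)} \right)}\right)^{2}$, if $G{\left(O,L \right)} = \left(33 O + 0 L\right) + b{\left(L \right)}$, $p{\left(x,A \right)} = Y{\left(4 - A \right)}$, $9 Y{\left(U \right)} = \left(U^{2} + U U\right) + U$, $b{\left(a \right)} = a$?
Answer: $\frac{3400336}{9} \approx 3.7782 \cdot 10^{5}$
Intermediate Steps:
$Y{\left(U \right)} = \frac{U}{9} + \frac{2 U^{2}}{9}$ ($Y{\left(U \right)} = \frac{\left(U^{2} + U U\right) + U}{9} = \frac{\left(U^{2} + U^{2}\right) + U}{9} = \frac{2 U^{2} + U}{9} = \frac{U + 2 U^{2}}{9} = \frac{U}{9} + \frac{2 U^{2}}{9}$)
$p{\left(x,A \right)} = \frac{\left(4 - A\right) \left(9 - 2 A\right)}{9}$ ($p{\left(x,A \right)} = \frac{\left(4 - A\right) \left(1 + 2 \left(4 - A\right)\right)}{9} = \frac{\left(4 - A\right) \left(1 - \left(-8 + 2 A\right)\right)}{9} = \frac{\left(4 - A\right) \left(9 - 2 A\right)}{9}$)
$G{\left(O,L \right)} = L + 33 O$ ($G{\left(O,L \right)} = \left(33 O + 0 L\right) + L = \left(33 O + 0\right) + L = 33 O + L = L + 33 O$)
$\left(1098 + G{\left(-15,p{\left(6,-3 \right)} \right)}\right)^{2} = \left(1098 + \left(\frac{\left(-9 + 2 \left(-3\right)\right) \left(-4 - 3\right)}{9} + 33 \left(-15\right)\right)\right)^{2} = \left(1098 - \left(495 - \frac{1}{9} \left(-9 - 6\right) \left(-7\right)\right)\right)^{2} = \left(1098 - \left(495 + \frac{5}{3} \left(-7\right)\right)\right)^{2} = \left(1098 + \left(\frac{35}{3} - 495\right)\right)^{2} = \left(1098 - \frac{1450}{3}\right)^{2} = \left(\frac{1844}{3}\right)^{2} = \frac{3400336}{9}$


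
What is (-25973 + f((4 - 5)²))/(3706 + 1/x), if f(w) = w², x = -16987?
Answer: -441186364/62953821 ≈ -7.0081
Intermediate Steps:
(-25973 + f((4 - 5)²))/(3706 + 1/x) = (-25973 + ((4 - 5)²)²)/(3706 + 1/(-16987)) = (-25973 + ((-1)²)²)/(3706 - 1/16987) = (-25973 + 1²)/(62953821/16987) = (-25973 + 1)*(16987/62953821) = -25972*16987/62953821 = -441186364/62953821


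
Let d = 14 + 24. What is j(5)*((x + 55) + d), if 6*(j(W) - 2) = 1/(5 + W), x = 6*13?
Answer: 6897/20 ≈ 344.85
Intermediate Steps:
x = 78
j(W) = 2 + 1/(6*(5 + W))
d = 38
j(5)*((x + 55) + d) = ((61 + 12*5)/(6*(5 + 5)))*((78 + 55) + 38) = ((⅙)*(61 + 60)/10)*(133 + 38) = ((⅙)*(⅒)*121)*171 = (121/60)*171 = 6897/20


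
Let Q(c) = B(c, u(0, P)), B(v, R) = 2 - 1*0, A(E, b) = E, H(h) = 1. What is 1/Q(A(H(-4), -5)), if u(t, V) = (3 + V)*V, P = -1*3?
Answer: ½ ≈ 0.50000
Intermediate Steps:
P = -3
u(t, V) = V*(3 + V)
B(v, R) = 2 (B(v, R) = 2 + 0 = 2)
Q(c) = 2
1/Q(A(H(-4), -5)) = 1/2 = ½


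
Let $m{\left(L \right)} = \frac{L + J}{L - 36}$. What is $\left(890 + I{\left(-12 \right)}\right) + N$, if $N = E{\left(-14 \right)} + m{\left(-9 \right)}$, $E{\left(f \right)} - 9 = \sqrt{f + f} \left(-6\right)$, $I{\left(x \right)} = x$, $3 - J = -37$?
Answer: $\frac{39884}{45} - 12 i \sqrt{7} \approx 886.31 - 31.749 i$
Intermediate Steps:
$J = 40$ ($J = 3 - -37 = 3 + 37 = 40$)
$m{\left(L \right)} = \frac{40 + L}{-36 + L}$ ($m{\left(L \right)} = \frac{L + 40}{L - 36} = \frac{40 + L}{-36 + L}$)
$E{\left(f \right)} = 9 - 6 \sqrt{2} \sqrt{f}$ ($E{\left(f \right)} = 9 + \sqrt{f + f} \left(-6\right) = 9 + \sqrt{2 f} \left(-6\right) = 9 + \sqrt{2} \sqrt{f} \left(-6\right) = 9 - 6 \sqrt{2} \sqrt{f}$)
$N = \frac{374}{45} - 12 i \sqrt{7}$ ($N = \left(9 - 6 \sqrt{2} \sqrt{-14}\right) + \frac{40 - 9}{-36 - 9} = \left(9 - 6 \sqrt{2} i \sqrt{14}\right) + \frac{1}{-45} \cdot 31 = \left(9 - 12 i \sqrt{7}\right) - \frac{31}{45} = \frac{374}{45} - 12 i \sqrt{7} \approx 8.3111 - 31.749 i$)
$\left(890 + I{\left(-12 \right)}\right) + N = \left(890 - 12\right) + \left(\frac{374}{45} - 12 i \sqrt{7}\right) = 878 + \left(\frac{374}{45} - 12 i \sqrt{7}\right) = \frac{39884}{45} - 12 i \sqrt{7}$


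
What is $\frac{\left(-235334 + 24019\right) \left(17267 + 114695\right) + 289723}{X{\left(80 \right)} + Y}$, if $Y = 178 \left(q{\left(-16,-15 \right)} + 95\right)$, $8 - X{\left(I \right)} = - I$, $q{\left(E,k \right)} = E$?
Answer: $- \frac{27885260307}{14150} \approx -1.9707 \cdot 10^{6}$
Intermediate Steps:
$X{\left(I \right)} = 8 + I$ ($X{\left(I \right)} = 8 - - I = 8 + I$)
$Y = 14062$ ($Y = 178 \left(-16 + 95\right) = 178 \cdot 79 = 14062$)
$\frac{\left(-235334 + 24019\right) \left(17267 + 114695\right) + 289723}{X{\left(80 \right)} + Y} = \frac{\left(-235334 + 24019\right) \left(17267 + 114695\right) + 289723}{\left(8 + 80\right) + 14062} = \frac{\left(-211315\right) 131962 + 289723}{88 + 14062} = \frac{-27885550030 + 289723}{14150} = \left(-27885260307\right) \frac{1}{14150} = - \frac{27885260307}{14150}$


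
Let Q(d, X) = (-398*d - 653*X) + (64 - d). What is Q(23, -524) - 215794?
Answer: 117265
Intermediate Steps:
Q(d, X) = 64 - 653*X - 399*d (Q(d, X) = (-653*X - 398*d) + (64 - d) = 64 - 653*X - 399*d)
Q(23, -524) - 215794 = (64 - 653*(-524) - 399*23) - 215794 = (64 + 342172 - 9177) - 215794 = 333059 - 215794 = 117265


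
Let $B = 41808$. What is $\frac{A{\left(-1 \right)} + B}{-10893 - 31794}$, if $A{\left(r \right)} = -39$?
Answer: $- \frac{91}{93} \approx -0.97849$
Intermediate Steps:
$\frac{A{\left(-1 \right)} + B}{-10893 - 31794} = \frac{-39 + 41808}{-10893 - 31794} = \frac{41769}{-42687} = 41769 \left(- \frac{1}{42687}\right) = - \frac{91}{93}$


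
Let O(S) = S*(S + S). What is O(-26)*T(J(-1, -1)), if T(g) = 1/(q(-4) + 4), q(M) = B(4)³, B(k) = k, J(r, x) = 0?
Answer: 338/17 ≈ 19.882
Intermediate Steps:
O(S) = 2*S² (O(S) = S*(2*S) = 2*S²)
q(M) = 64 (q(M) = 4³ = 64)
T(g) = 1/68 (T(g) = 1/(64 + 4) = 1/68)
O(-26)*T(J(-1, -1)) = (2*(-26)²)*(1/68) = (2*676)*(1/68) = 1352*(1/68) = 338/17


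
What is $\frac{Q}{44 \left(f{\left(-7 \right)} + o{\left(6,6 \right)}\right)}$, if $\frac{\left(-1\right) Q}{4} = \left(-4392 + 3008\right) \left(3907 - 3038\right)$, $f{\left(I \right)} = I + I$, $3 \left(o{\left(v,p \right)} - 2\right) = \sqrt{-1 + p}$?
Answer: $- \frac{11808288}{1291} - \frac{328008 \sqrt{5}}{1291} \approx -9714.8$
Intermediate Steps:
$o{\left(v,p \right)} = 2 + \frac{\sqrt{-1 + p}}{3}$
$f{\left(I \right)} = 2 I$
$Q = 4810784$ ($Q = - 4 \left(-4392 + 3008\right) \left(3907 - 3038\right) = - 4 \left(\left(-1384\right) 869\right) = \left(-4\right) \left(-1202696\right) = 4810784$)
$\frac{Q}{44 \left(f{\left(-7 \right)} + o{\left(6,6 \right)}\right)} = \frac{4810784}{44 \left(2 \left(-7\right) + \left(2 + \frac{\sqrt{-1 + 6}}{3}\right)\right)} = \frac{4810784}{44 \left(-14 + \left(2 + \frac{\sqrt{5}}{3}\right)\right)} = \frac{4810784}{44 \left(-12 + \frac{\sqrt{5}}{3}\right)} = \frac{4810784}{-528 + \frac{44 \sqrt{5}}{3}}$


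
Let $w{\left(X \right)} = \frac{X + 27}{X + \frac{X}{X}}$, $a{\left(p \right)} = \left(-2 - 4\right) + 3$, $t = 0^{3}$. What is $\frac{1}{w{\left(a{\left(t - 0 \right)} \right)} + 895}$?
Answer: $\frac{1}{883} \approx 0.0011325$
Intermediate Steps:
$t = 0$
$a{\left(p \right)} = -3$ ($a{\left(p \right)} = -6 + 3 = -3$)
$w{\left(X \right)} = \frac{27 + X}{1 + X}$ ($w{\left(X \right)} = \frac{27 + X}{X + 1} = \frac{27 + X}{1 + X}$)
$\frac{1}{w{\left(a{\left(t - 0 \right)} \right)} + 895} = \frac{1}{\frac{27 - 3}{1 - 3} + 895} = \frac{1}{\frac{1}{-2} \cdot 24 + 895} = \frac{1}{\left(- \frac{1}{2}\right) 24 + 895} = \frac{1}{-12 + 895} = \frac{1}{883}$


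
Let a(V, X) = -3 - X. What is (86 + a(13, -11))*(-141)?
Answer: -13254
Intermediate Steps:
(86 + a(13, -11))*(-141) = (86 + (-3 - 1*(-11)))*(-141) = (86 + (-3 + 11))*(-141) = (86 + 8)*(-141) = 94*(-141) = -13254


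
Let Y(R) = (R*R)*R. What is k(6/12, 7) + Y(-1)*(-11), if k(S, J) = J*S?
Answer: 29/2 ≈ 14.500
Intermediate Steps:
Y(R) = R³ (Y(R) = R²*R = R³)
k(6/12, 7) + Y(-1)*(-11) = 7*(6/12) + (-1)³*(-11) = 7*(6*(1/12)) - 1*(-11) = 7*(½) + 11 = 7/2 + 11 = 29/2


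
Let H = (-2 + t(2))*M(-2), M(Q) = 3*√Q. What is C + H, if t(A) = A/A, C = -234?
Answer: -234 - 3*I*√2 ≈ -234.0 - 4.2426*I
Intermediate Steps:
t(A) = 1
H = -3*I*√2 (H = (-2 + 1)*(3*√(-2)) = -3*I*√2 ≈ -4.2426*I)
C + H = -234 - 3*I*√2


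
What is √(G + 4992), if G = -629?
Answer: √4363 ≈ 66.053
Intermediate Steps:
√(G + 4992) = √(-629 + 4992) = √4363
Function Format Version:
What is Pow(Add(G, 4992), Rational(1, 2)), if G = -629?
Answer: Pow(4363, Rational(1, 2)) ≈ 66.053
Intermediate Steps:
Pow(Add(G, 4992), Rational(1, 2)) = Pow(Add(-629, 4992), Rational(1, 2)) = Pow(4363, Rational(1, 2))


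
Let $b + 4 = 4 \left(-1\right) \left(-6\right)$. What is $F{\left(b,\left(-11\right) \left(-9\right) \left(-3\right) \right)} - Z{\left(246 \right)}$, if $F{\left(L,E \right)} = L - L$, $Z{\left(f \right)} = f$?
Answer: $-246$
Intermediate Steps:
$b = 20$ ($b = -4 + 4 \left(-1\right) \left(-6\right) = -4 - -24 = -4 + 24 = 20$)
$F{\left(L,E \right)} = 0$
$F{\left(b,\left(-11\right) \left(-9\right) \left(-3\right) \right)} - Z{\left(246 \right)} = 0 - 246 = -246$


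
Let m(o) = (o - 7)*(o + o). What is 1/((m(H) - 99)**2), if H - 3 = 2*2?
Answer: 1/9801 ≈ 0.00010203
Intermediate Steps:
H = 7 (H = 3 + 2*2 = 3 + 4 = 7)
m(o) = 2*o*(-7 + o) (m(o) = (-7 + o)*(2*o) = 2*o*(-7 + o))
1/((m(H) - 99)**2) = 1/((2*7*(-7 + 7) - 99)**2) = 1/((2*7*0 - 99)**2) = 1/((0 - 99)**2) = 1/((-99)**2) = 1/9801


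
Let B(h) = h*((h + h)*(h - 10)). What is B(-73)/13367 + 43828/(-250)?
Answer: -403501188/1670875 ≈ -241.49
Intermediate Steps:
B(h) = 2*h²*(-10 + h) (B(h) = h*((2*h)*(-10 + h)) = h*(2*h*(-10 + h)) = 2*h²*(-10 + h))
B(-73)/13367 + 43828/(-250) = (2*(-73)²*(-10 - 73))/13367 + 43828/(-250) = (2*5329*(-83))*(1/13367) + 43828*(-1/250) = -884614*1/13367 - 21914/125 = -884614/13367 - 21914/125 = -403501188/1670875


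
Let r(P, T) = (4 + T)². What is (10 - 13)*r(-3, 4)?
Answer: -192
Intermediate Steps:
(10 - 13)*r(-3, 4) = (10 - 13)*(4 + 4)² = -3*8² = -3*64 = -192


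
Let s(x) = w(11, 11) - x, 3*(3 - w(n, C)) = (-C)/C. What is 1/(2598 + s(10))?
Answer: 3/7774 ≈ 0.00038590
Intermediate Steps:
w(n, C) = 10/3 (w(n, C) = 3 - (-C)/(3*C) = 3 - 1/3*(-1) = 3 + 1/3 = 10/3)
s(x) = 10/3 - x
1/(2598 + s(10)) = 1/(2598 + (10/3 - 1*10)) = 1/(2598 + (10/3 - 10)) = 1/(2598 - 20/3) = 1/(7774/3) = 3/7774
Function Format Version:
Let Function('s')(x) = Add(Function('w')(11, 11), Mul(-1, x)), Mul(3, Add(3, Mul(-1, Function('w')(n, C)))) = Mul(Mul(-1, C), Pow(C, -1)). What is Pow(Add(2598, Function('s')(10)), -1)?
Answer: Rational(3, 7774) ≈ 0.00038590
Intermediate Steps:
Function('w')(n, C) = Rational(10, 3) (Function('w')(n, C) = Add(3, Mul(Rational(-1, 3), Mul(Mul(-1, C), Pow(C, -1)))) = Add(3, Mul(Rational(-1, 3), -1)) = Add(3, Rational(1, 3)) = Rational(10, 3))
Function('s')(x) = Add(Rational(10, 3), Mul(-1, x))
Pow(Add(2598, Function('s')(10)), -1) = Pow(Add(2598, Add(Rational(10, 3), Mul(-1, 10))), -1) = Pow(Add(2598, Add(Rational(10, 3), -10)), -1) = Pow(Add(2598, Rational(-20, 3)), -1) = Pow(Rational(7774, 3), -1) = Rational(3, 7774)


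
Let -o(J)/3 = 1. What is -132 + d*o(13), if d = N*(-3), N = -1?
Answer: -141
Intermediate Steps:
o(J) = -3 (o(J) = -3*1 = -3)
d = 3 (d = -1*(-3) = 3)
-132 + d*o(13) = -132 + 3*(-3) = -132 - 9 = -141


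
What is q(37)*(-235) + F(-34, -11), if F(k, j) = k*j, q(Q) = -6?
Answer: 1784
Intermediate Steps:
F(k, j) = j*k
q(37)*(-235) + F(-34, -11) = -6*(-235) - 11*(-34) = 1410 + 374 = 1784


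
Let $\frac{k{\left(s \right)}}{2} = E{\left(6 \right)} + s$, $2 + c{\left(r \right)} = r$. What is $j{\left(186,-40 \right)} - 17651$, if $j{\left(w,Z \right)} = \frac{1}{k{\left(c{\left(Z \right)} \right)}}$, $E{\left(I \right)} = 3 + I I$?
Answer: $- \frac{105907}{6} \approx -17651.0$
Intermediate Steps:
$E{\left(I \right)} = 3 + I^{2}$
$c{\left(r \right)} = -2 + r$
$k{\left(s \right)} = 78 + 2 s$ ($k{\left(s \right)} = 2 \left(\left(3 + 6^{2}\right) + s\right) = 2 \left(\left(3 + 36\right) + s\right) = 2 \left(39 + s\right) = 78 + 2 s$)
$j{\left(w,Z \right)} = \frac{1}{74 + 2 Z}$ ($j{\left(w,Z \right)} = \frac{1}{78 + 2 \left(-2 + Z\right)} = \frac{1}{78 + \left(-4 + 2 Z\right)} = \frac{1}{74 + 2 Z}$)
$j{\left(186,-40 \right)} - 17651 = \frac{1}{2 \left(37 - 40\right)} - 17651 = \frac{1}{2 \left(-3\right)} - 17651 = \frac{1}{2} \left(- \frac{1}{3}\right) - 17651 = - \frac{1}{6} - 17651 = - \frac{105907}{6}$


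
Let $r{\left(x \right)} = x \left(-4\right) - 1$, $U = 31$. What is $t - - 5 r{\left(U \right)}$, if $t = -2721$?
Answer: $-3346$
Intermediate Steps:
$r{\left(x \right)} = -1 - 4 x$ ($r{\left(x \right)} = - 4 x - 1 = -1 - 4 x$)
$t - - 5 r{\left(U \right)} = -2721 - - 5 \left(-1 - 124\right) = -2721 - \left(-5\right) \left(-125\right) = -2721 - 625 = -3346$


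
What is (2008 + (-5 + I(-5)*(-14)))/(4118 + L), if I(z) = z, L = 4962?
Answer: 2073/9080 ≈ 0.22830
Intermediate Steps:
(2008 + (-5 + I(-5)*(-14)))/(4118 + L) = (2008 + (-5 - 5*(-14)))/(4118 + 4962) = (2008 + (-5 + 70))/9080 = (2008 + 65)*(1/9080) = 2073*(1/9080) = 2073/9080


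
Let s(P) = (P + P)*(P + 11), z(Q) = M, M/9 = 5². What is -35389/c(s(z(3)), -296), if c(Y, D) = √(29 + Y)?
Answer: -35389*√106229/106229 ≈ -108.58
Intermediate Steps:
M = 225 (M = 9*5² = 9*25 = 225)
z(Q) = 225
s(P) = 2*P*(11 + P) (s(P) = (2*P)*(11 + P) = 2*P*(11 + P))
-35389/c(s(z(3)), -296) = -35389/√(29 + 2*225*(11 + 225)) = -35389/√(29 + 2*225*236) = -35389/√(29 + 106200) = -35389*√106229/106229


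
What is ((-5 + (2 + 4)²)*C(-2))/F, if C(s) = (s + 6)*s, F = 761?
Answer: -248/761 ≈ -0.32589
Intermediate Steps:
C(s) = s*(6 + s) (C(s) = (6 + s)*s = s*(6 + s))
((-5 + (2 + 4)²)*C(-2))/F = ((-5 + (2 + 4)²)*(-2*(6 - 2)))/761 = ((-5 + 6²)*(-2*4))*(1/761) = ((-5 + 36)*(-8))*(1/761) = (31*(-8))*(1/761) = -248*1/761 = -248/761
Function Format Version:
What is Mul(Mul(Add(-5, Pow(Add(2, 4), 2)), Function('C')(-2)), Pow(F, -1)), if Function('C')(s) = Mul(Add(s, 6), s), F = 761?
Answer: Rational(-248, 761) ≈ -0.32589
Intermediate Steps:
Function('C')(s) = Mul(s, Add(6, s)) (Function('C')(s) = Mul(Add(6, s), s) = Mul(s, Add(6, s)))
Mul(Mul(Add(-5, Pow(Add(2, 4), 2)), Function('C')(-2)), Pow(F, -1)) = Mul(Mul(Add(-5, Pow(Add(2, 4), 2)), Mul(-2, Add(6, -2))), Pow(761, -1)) = Mul(Mul(Add(-5, Pow(6, 2)), Mul(-2, 4)), Rational(1, 761)) = Mul(Mul(Add(-5, 36), -8), Rational(1, 761)) = Mul(Mul(31, -8), Rational(1, 761)) = Mul(-248, Rational(1, 761)) = Rational(-248, 761)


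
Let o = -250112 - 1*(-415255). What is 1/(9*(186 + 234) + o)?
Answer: 1/168923 ≈ 5.9199e-6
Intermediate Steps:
o = 165143 (o = -250112 + 415255 = 165143)
1/(9*(186 + 234) + o) = 1/(9*(186 + 234) + 165143) = 1/(9*420 + 165143) = 1/(3780 + 165143) = 1/168923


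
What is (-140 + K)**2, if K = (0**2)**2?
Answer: 19600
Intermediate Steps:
K = 0 (K = 0**2 = 0)
(-140 + K)**2 = (-140 + 0)**2 = (-140)**2 = 19600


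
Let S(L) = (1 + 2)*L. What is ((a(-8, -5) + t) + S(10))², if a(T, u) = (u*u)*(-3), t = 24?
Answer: 441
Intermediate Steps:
a(T, u) = -3*u² (a(T, u) = u²*(-3) = -3*u²)
S(L) = 3*L
((a(-8, -5) + t) + S(10))² = ((-3*(-5)² + 24) + 3*10)² = ((-3*25 + 24) + 30)² = ((-75 + 24) + 30)² = (-51 + 30)² = (-21)² = 441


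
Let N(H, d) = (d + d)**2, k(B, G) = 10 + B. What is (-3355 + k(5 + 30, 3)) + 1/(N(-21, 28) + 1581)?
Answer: -15613269/4717 ≈ -3310.0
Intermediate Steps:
N(H, d) = 4*d**2 (N(H, d) = (2*d)**2 = 4*d**2)
(-3355 + k(5 + 30, 3)) + 1/(N(-21, 28) + 1581) = (-3355 + (10 + (5 + 30))) + 1/(4*28**2 + 1581) = (-3355 + (10 + 35)) + 1/(4*784 + 1581) = (-3355 + 45) + 1/(3136 + 1581) = -3310 + 1/4717 = -15613269/4717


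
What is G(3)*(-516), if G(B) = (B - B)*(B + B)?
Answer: 0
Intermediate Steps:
G(B) = 0 (G(B) = 0*(2*B) = 0)
G(3)*(-516) = 0*(-516) = 0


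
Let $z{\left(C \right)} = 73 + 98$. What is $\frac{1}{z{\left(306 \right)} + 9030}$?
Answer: $\frac{1}{9201} \approx 0.00010868$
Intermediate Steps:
$z{\left(C \right)} = 171$
$\frac{1}{z{\left(306 \right)} + 9030} = \frac{1}{171 + 9030} = \frac{1}{9201}$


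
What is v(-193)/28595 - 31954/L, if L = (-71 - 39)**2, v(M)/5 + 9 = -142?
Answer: -92286013/34599950 ≈ -2.6672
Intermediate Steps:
v(M) = -755 (v(M) = -45 + 5*(-142) = -45 - 710 = -755)
L = 12100 (L = (-110)**2 = 12100)
v(-193)/28595 - 31954/L = -755/28595 - 31954/12100 = -755*1/28595 - 31954*1/12100 = -151/5719 - 15977/6050 = -92286013/34599950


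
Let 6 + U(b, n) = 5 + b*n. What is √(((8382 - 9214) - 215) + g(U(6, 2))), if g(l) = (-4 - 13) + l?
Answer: 9*I*√13 ≈ 32.45*I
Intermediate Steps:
U(b, n) = -1 + b*n (U(b, n) = -6 + (5 + b*n) = -1 + b*n)
g(l) = -17 + l
√(((8382 - 9214) - 215) + g(U(6, 2))) = √(((8382 - 9214) - 215) + (-17 + (-1 + 6*2))) = √((-832 - 215) + (-17 + (-1 + 12))) = √(-1047 + (-17 + 11)) = √(-1047 - 6) = √(-1053) = 9*I*√13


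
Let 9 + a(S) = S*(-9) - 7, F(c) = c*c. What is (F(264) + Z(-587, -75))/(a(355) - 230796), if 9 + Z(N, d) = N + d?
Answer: -69025/234007 ≈ -0.29497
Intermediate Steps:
F(c) = c²
a(S) = -16 - 9*S (a(S) = -9 + (S*(-9) - 7) = -9 + (-9*S - 7) = -9 + (-7 - 9*S) = -16 - 9*S)
Z(N, d) = -9 + N + d (Z(N, d) = -9 + (N + d) = -9 + N + d)
(F(264) + Z(-587, -75))/(a(355) - 230796) = (264² + (-9 - 587 - 75))/((-16 - 9*355) - 230796) = (69696 - 671)/((-16 - 3195) - 230796) = 69025/(-3211 - 230796) = 69025/(-234007) = 69025*(-1/234007) = -69025/234007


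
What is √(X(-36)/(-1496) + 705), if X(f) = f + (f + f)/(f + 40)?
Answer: √98617629/374 ≈ 26.553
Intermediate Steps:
X(f) = f + 2*f/(40 + f) (X(f) = f + (2*f)/(40 + f) = f + 2*f/(40 + f))
√(X(-36)/(-1496) + 705) = √(-36*(42 - 36)/(40 - 36)/(-1496) + 705) = √(-36*6/4*(-1/1496) + 705) = √(-36*¼*6*(-1/1496) + 705) = √(-54*(-1/1496) + 705) = √(27/748 + 705) = √(527367/748) = √98617629/374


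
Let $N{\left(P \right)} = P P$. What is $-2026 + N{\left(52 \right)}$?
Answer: $678$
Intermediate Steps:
$N{\left(P \right)} = P^{2}$
$-2026 + N{\left(52 \right)} = -2026 + 52^{2} = -2026 + 2704 = 678$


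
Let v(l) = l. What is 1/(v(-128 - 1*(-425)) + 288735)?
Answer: 1/289032 ≈ 3.4598e-6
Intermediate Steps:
1/(v(-128 - 1*(-425)) + 288735) = 1/((-128 - 1*(-425)) + 288735) = 1/((-128 + 425) + 288735) = 1/(297 + 288735) = 1/289032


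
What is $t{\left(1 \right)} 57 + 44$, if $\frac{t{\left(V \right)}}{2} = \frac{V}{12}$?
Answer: $\frac{107}{2} \approx 53.5$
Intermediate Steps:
$t{\left(V \right)} = \frac{V}{6}$ ($t{\left(V \right)} = 2 \frac{V}{12} = \frac{V}{6}$)
$t{\left(1 \right)} 57 + 44 = \frac{1}{6} \cdot 1 \cdot 57 + 44 = \frac{1}{6} \cdot 57 + 44 = \frac{19}{2} + 44 = \frac{107}{2}$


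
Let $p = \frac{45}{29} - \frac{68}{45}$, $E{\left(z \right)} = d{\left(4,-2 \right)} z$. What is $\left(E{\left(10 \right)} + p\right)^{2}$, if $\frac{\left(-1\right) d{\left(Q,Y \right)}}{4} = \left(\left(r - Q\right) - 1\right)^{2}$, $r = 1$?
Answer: $\frac{697470511609}{1703025} \approx 4.0955 \cdot 10^{5}$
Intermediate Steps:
$d{\left(Q,Y \right)} = - 4 Q^{2}$ ($d{\left(Q,Y \right)} = - 4 \left(\left(1 - Q\right) - 1\right)^{2} = - 4 \left(- Q\right)^{2} = - 4 Q^{2}$)
$E{\left(z \right)} = - 64 z$ ($E{\left(z \right)} = - 4 \cdot 4^{2} z = \left(-4\right) 16 z = - 64 z$)
$p = \frac{53}{1305}$ ($p = 45 \cdot \frac{1}{29} - \frac{68}{45} = \frac{45}{29} - \frac{68}{45} = \frac{53}{1305} \approx 0.040613$)
$\left(E{\left(10 \right)} + p\right)^{2} = \left(\left(-64\right) 10 + \frac{53}{1305}\right)^{2} = \left(-640 + \frac{53}{1305}\right)^{2} = \left(- \frac{835147}{1305}\right)^{2} = \frac{697470511609}{1703025}$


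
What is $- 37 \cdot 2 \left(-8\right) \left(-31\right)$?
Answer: $-18352$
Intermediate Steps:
$- 37 \cdot 2 \left(-8\right) \left(-31\right) = \left(-37\right) \left(-16\right) \left(-31\right) = 592 \left(-31\right) = -18352$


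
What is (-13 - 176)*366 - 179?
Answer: -69353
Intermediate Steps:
(-13 - 176)*366 - 179 = -189*366 - 179 = -69174 - 179 = -69353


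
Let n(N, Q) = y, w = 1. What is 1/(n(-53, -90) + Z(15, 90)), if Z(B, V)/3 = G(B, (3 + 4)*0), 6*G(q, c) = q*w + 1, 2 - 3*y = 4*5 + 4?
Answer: 3/2 ≈ 1.5000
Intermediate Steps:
y = -22/3 (y = ⅔ - (4*5 + 4)/3 = ⅔ - (20 + 4)/3 = ⅔ - ⅓*24 = ⅔ - 8 = -22/3 ≈ -7.3333)
n(N, Q) = -22/3
G(q, c) = ⅙ + q/6 (G(q, c) = (q*1 + 1)/6 = (q + 1)/6 = (1 + q)/6 = ⅙ + q/6)
Z(B, V) = ½ + B/2 (Z(B, V) = 3*(⅙ + B/6) = ½ + B/2)
1/(n(-53, -90) + Z(15, 90)) = 1/(-22/3 + (½ + (½)*15)) = 1/(-22/3 + (½ + 15/2)) = 1/(-22/3 + 8) = 1/(⅔) = 3/2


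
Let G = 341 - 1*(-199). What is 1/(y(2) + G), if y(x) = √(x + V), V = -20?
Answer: 30/16201 - I*√2/97206 ≈ 0.0018517 - 1.4549e-5*I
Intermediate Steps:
y(x) = √(-20 + x) (y(x) = √(x - 20) = √(-20 + x))
G = 540 (G = 341 + 199 = 540)
1/(y(2) + G) = 1/(√(-20 + 2) + 540) = 1/(√(-18) + 540) = 1/(3*I*√2 + 540) = 1/(540 + 3*I*√2)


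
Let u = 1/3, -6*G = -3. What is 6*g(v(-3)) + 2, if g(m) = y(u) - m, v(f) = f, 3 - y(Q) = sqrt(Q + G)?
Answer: 38 - sqrt(30) ≈ 32.523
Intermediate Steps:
G = 1/2 (G = -1/6*(-3) = 1/2 ≈ 0.50000)
u = 1/3 ≈ 0.33333
y(Q) = 3 - sqrt(1/2 + Q) (y(Q) = 3 - sqrt(Q + 1/2) = 3 - sqrt(1/2 + Q))
g(m) = 3 - m - sqrt(30)/6 (g(m) = (3 - sqrt(2 + 4*(1/3))/2) - m = (3 - sqrt(2 + 4/3)/2) - m = (3 - sqrt(30)/6) - m = 3 - m - sqrt(30)/6)
6*g(v(-3)) + 2 = 6*(3 - 1*(-3) - sqrt(30)/6) + 2 = 6*(3 + 3 - sqrt(30)/6) + 2 = 6*(6 - sqrt(30)/6) + 2 = (36 - sqrt(30)) + 2 = 38 - sqrt(30)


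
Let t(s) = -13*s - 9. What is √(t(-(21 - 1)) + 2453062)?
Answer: √2453313 ≈ 1566.3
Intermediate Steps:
t(s) = -9 - 13*s
√(t(-(21 - 1)) + 2453062) = √((-9 - (-13)*(21 - 1)) + 2453062) = √((-9 - (-13)*20) + 2453062) = √((-9 - 13*(-20)) + 2453062) = √((-9 + 260) + 2453062) = √(251 + 2453062) = √2453313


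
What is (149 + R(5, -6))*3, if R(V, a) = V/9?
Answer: 1346/3 ≈ 448.67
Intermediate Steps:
R(V, a) = V/9 (R(V, a) = V*(⅑) = V/9)
(149 + R(5, -6))*3 = (149 + (⅑)*5)*3 = (149 + 5/9)*3 = (1346/9)*3 = 1346/3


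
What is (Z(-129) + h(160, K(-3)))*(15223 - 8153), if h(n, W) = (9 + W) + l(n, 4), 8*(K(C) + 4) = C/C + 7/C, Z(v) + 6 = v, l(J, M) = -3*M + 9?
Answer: -2824465/3 ≈ -9.4149e+5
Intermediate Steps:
l(J, M) = 9 - 3*M
Z(v) = -6 + v
K(C) = -31/8 + 7/(8*C) (K(C) = -4 + (C/C + 7/C)/8 = -4 + (1 + 7/C)/8 = -4 + (⅛ + 7/(8*C)) = -31/8 + 7/(8*C))
h(n, W) = 6 + W (h(n, W) = (9 + W) + (9 - 3*4) = (9 + W) + (9 - 12) = (9 + W) - 3 = 6 + W)
(Z(-129) + h(160, K(-3)))*(15223 - 8153) = ((-6 - 129) + (6 + (⅛)*(7 - 31*(-3))/(-3)))*(15223 - 8153) = (-135 + (6 + (⅛)*(-⅓)*(7 + 93)))*7070 = (-135 + (6 + (⅛)*(-⅓)*100))*7070 = (-135 + (6 - 25/6))*7070 = (-135 + 11/6)*7070 = -799/6*7070 = -2824465/3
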